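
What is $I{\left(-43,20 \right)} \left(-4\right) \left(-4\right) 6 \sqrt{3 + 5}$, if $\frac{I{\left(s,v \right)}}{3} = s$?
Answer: $- 24768 \sqrt{2} \approx -35027.0$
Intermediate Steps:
$I{\left(s,v \right)} = 3 s$
$I{\left(-43,20 \right)} \left(-4\right) \left(-4\right) 6 \sqrt{3 + 5} = 3 \left(-43\right) \left(-4\right) \left(-4\right) 6 \sqrt{3 + 5} = - 129 \cdot 16 \cdot 6 \sqrt{8} = - 129 \cdot 96 \cdot 2 \sqrt{2} = - 129 \cdot 192 \sqrt{2} = - 24768 \sqrt{2}$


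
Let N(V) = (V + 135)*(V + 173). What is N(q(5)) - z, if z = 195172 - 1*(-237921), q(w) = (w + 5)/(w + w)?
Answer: -409429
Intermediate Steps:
q(w) = (5 + w)/(2*w) (q(w) = (5 + w)/((2*w)) = (5 + w)*(1/(2*w)) = (5 + w)/(2*w))
N(V) = (135 + V)*(173 + V)
z = 433093 (z = 195172 + 237921 = 433093)
N(q(5)) - z = (23355 + ((½)*(5 + 5)/5)² + 308*((½)*(5 + 5)/5)) - 1*433093 = (23355 + ((½)*(⅕)*10)² + 308*((½)*(⅕)*10)) - 433093 = (23355 + 1² + 308*1) - 433093 = (23355 + 1 + 308) - 433093 = 23664 - 433093 = -409429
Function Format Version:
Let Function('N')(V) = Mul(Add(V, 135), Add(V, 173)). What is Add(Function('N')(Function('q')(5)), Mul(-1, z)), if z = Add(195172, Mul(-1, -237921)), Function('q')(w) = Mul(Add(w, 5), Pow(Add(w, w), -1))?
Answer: -409429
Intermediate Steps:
Function('q')(w) = Mul(Rational(1, 2), Pow(w, -1), Add(5, w)) (Function('q')(w) = Mul(Add(5, w), Pow(Mul(2, w), -1)) = Mul(Add(5, w), Mul(Rational(1, 2), Pow(w, -1))) = Mul(Rational(1, 2), Pow(w, -1), Add(5, w)))
Function('N')(V) = Mul(Add(135, V), Add(173, V))
z = 433093 (z = Add(195172, 237921) = 433093)
Add(Function('N')(Function('q')(5)), Mul(-1, z)) = Add(Add(23355, Pow(Mul(Rational(1, 2), Pow(5, -1), Add(5, 5)), 2), Mul(308, Mul(Rational(1, 2), Pow(5, -1), Add(5, 5)))), Mul(-1, 433093)) = Add(Add(23355, Pow(Mul(Rational(1, 2), Rational(1, 5), 10), 2), Mul(308, Mul(Rational(1, 2), Rational(1, 5), 10))), -433093) = Add(Add(23355, Pow(1, 2), Mul(308, 1)), -433093) = Add(Add(23355, 1, 308), -433093) = Add(23664, -433093) = -409429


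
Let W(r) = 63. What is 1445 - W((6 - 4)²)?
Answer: 1382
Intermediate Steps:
1445 - W((6 - 4)²) = 1445 - 1*63 = 1445 - 63 = 1382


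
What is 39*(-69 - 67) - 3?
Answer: -5307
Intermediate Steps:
39*(-69 - 67) - 3 = 39*(-136) - 3 = -5304 - 3 = -5307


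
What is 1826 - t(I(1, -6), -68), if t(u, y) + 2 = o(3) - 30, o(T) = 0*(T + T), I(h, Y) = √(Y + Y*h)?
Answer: 1858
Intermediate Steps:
o(T) = 0 (o(T) = 0*(2*T) = 0)
t(u, y) = -32 (t(u, y) = -2 + (0 - 30) = -2 - 30 = -32)
1826 - t(I(1, -6), -68) = 1826 - 1*(-32) = 1826 + 32 = 1858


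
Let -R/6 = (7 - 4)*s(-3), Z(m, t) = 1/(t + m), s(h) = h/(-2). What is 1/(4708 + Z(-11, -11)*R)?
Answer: 22/103603 ≈ 0.00021235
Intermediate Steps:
s(h) = -h/2 (s(h) = h*(-½) = -h/2)
Z(m, t) = 1/(m + t)
R = -27 (R = -6*(7 - 4)*(-½*(-3)) = -18*3/2 = -6*9/2 = -27)
1/(4708 + Z(-11, -11)*R) = 1/(4708 - 27/(-11 - 11)) = 1/(4708 - 27/(-22)) = 1/(4708 - 1/22*(-27)) = 1/(4708 + 27/22) = 1/(103603/22) = 22/103603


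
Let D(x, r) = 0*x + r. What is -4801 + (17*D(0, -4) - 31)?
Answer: -4900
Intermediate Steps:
D(x, r) = r (D(x, r) = 0 + r = r)
-4801 + (17*D(0, -4) - 31) = -4801 + (17*(-4) - 31) = -4801 + (-68 - 31) = -4801 - 99 = -4900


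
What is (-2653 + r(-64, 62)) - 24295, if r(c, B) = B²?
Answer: -23104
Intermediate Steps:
(-2653 + r(-64, 62)) - 24295 = (-2653 + 62²) - 24295 = (-2653 + 3844) - 24295 = 1191 - 24295 = -23104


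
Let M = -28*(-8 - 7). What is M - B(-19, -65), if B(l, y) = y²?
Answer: -3805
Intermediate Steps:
M = 420 (M = -28*(-15) = 420)
M - B(-19, -65) = 420 - 1*(-65)² = 420 - 1*4225 = 420 - 4225 = -3805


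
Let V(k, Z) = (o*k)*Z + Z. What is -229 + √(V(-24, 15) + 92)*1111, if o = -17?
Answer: -229 + 1111*√6227 ≈ 87442.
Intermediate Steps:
V(k, Z) = Z - 17*Z*k (V(k, Z) = (-17*k)*Z + Z = -17*Z*k + Z = Z - 17*Z*k)
-229 + √(V(-24, 15) + 92)*1111 = -229 + √(15*(1 - 17*(-24)) + 92)*1111 = -229 + √(15*(1 + 408) + 92)*1111 = -229 + √(15*409 + 92)*1111 = -229 + √(6135 + 92)*1111 = -229 + √6227*1111 = -229 + 1111*√6227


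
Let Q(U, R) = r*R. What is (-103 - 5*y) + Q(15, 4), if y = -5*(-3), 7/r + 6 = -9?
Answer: -2698/15 ≈ -179.87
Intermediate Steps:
r = -7/15 (r = 7/(-6 - 9) = 7/(-15) = 7*(-1/15) = -7/15 ≈ -0.46667)
y = 15
Q(U, R) = -7*R/15
(-103 - 5*y) + Q(15, 4) = (-103 - 5*15) - 7/15*4 = (-103 - 75) - 28/15 = -178 - 28/15 = -2698/15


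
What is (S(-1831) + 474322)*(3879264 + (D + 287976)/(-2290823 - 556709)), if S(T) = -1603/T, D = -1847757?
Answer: 9593573898236881267365/5213831092 ≈ 1.8400e+12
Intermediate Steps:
(S(-1831) + 474322)*(3879264 + (D + 287976)/(-2290823 - 556709)) = (-1603/(-1831) + 474322)*(3879264 + (-1847757 + 287976)/(-2290823 - 556709)) = (-1603*(-1/1831) + 474322)*(3879264 - 1559781/(-2847532)) = (1603/1831 + 474322)*(3879264 - 1559781*(-1/2847532)) = 868485185*(3879264 + 1559781/2847532)/1831 = (868485185/1831)*(11046329936229/2847532) = 9593573898236881267365/5213831092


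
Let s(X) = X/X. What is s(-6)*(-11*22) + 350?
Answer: 108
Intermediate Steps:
s(X) = 1
s(-6)*(-11*22) + 350 = 1*(-11*22) + 350 = 1*(-242) + 350 = -242 + 350 = 108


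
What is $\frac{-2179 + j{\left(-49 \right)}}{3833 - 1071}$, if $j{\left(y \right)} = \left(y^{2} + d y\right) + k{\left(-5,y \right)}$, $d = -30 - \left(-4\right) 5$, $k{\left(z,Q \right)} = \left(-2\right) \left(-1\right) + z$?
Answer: $\frac{709}{2762} \approx 0.2567$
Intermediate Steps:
$k{\left(z,Q \right)} = 2 + z$
$d = -10$ ($d = -30 - -20 = -30 + 20 = -10$)
$j{\left(y \right)} = -3 + y^{2} - 10 y$ ($j{\left(y \right)} = \left(y^{2} - 10 y\right) + \left(2 - 5\right) = \left(y^{2} - 10 y\right) - 3 = -3 + y^{2} - 10 y$)
$\frac{-2179 + j{\left(-49 \right)}}{3833 - 1071} = \frac{-2179 - \left(-487 - 2401\right)}{3833 - 1071} = \frac{-2179 + \left(-3 + 2401 + 490\right)}{2762} = \left(-2179 + 2888\right) \frac{1}{2762} = 709 \cdot \frac{1}{2762} = \frac{709}{2762}$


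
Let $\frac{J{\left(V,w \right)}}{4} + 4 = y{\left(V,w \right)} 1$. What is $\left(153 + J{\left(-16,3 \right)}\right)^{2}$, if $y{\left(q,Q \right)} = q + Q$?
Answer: $7225$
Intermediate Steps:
$y{\left(q,Q \right)} = Q + q$
$J{\left(V,w \right)} = -16 + 4 V + 4 w$ ($J{\left(V,w \right)} = -16 + 4 \left(w + V\right) 1 = -16 + 4 \left(V + w\right) 1 = -16 + 4 \left(V + w\right) = -16 + \left(4 V + 4 w\right) = -16 + 4 V + 4 w$)
$\left(153 + J{\left(-16,3 \right)}\right)^{2} = \left(153 + \left(-16 + 4 \left(-16\right) + 4 \cdot 3\right)\right)^{2} = \left(153 - 68\right)^{2} = 85^{2} = 7225$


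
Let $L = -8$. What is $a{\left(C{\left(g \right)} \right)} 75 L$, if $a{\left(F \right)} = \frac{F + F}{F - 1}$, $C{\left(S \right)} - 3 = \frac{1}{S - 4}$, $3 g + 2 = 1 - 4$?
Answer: $- \frac{57600}{31} \approx -1858.1$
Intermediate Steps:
$g = - \frac{5}{3}$ ($g = - \frac{2}{3} + \frac{1 - 4}{3} = - \frac{2}{3} + \frac{1}{3} \left(-3\right) = - \frac{2}{3} - 1 = - \frac{5}{3} \approx -1.6667$)
$C{\left(S \right)} = 3 + \frac{1}{-4 + S}$ ($C{\left(S \right)} = 3 + \frac{1}{S - 4} = 3 + \frac{1}{-4 + S}$)
$a{\left(F \right)} = \frac{2 F}{-1 + F}$
$a{\left(C{\left(g \right)} \right)} 75 L = \frac{2 \frac{-11 + 3 \left(- \frac{5}{3}\right)}{-4 - \frac{5}{3}}}{-1 + \frac{-11 + 3 \left(- \frac{5}{3}\right)}{-4 - \frac{5}{3}}} \cdot 75 \left(-8\right) = \frac{2 \frac{-11 - 5}{- \frac{17}{3}}}{-1 + \frac{-11 - 5}{- \frac{17}{3}}} \cdot 75 \left(-8\right) = \frac{2 \left(\left(- \frac{3}{17}\right) \left(-16\right)\right)}{-1 - - \frac{48}{17}} \cdot 75 \left(-8\right) = 2 \cdot \frac{48}{17} \frac{1}{-1 + \frac{48}{17}} \cdot 75 \left(-8\right) = 2 \cdot \frac{48}{17} \frac{1}{\frac{31}{17}} \cdot 75 \left(-8\right) = 2 \cdot \frac{48}{17} \cdot \frac{17}{31} \cdot 75 \left(-8\right) = \frac{96}{31} \cdot 75 \left(-8\right) = \frac{7200}{31} \left(-8\right) = - \frac{57600}{31}$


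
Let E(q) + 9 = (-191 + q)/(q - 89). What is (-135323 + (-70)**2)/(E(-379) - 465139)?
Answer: 10172994/36281449 ≈ 0.28039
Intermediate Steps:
E(q) = -9 + (-191 + q)/(-89 + q) (E(q) = -9 + (-191 + q)/(q - 89) = -9 + (-191 + q)/(-89 + q))
(-135323 + (-70)**2)/(E(-379) - 465139) = (-135323 + (-70)**2)/(2*(305 - 4*(-379))/(-89 - 379) - 465139) = (-135323 + 4900)/(2*(305 + 1516)/(-468) - 465139) = -130423/(2*(-1/468)*1821 - 465139) = -130423/(-607/78 - 465139) = -130423/(-36281449/78) = -130423*(-78/36281449) = 10172994/36281449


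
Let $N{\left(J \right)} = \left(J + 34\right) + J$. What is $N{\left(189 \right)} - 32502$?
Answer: $-32090$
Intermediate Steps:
$N{\left(J \right)} = 34 + 2 J$ ($N{\left(J \right)} = \left(34 + J\right) + J = 34 + 2 J$)
$N{\left(189 \right)} - 32502 = \left(34 + 2 \cdot 189\right) - 32502 = \left(34 + 378\right) - 32502 = 412 - 32502 = -32090$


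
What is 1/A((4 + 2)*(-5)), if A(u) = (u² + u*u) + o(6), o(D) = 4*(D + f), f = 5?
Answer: 1/1844 ≈ 0.00054230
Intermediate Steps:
o(D) = 20 + 4*D (o(D) = 4*(D + 5) = 4*(5 + D) = 20 + 4*D)
A(u) = 44 + 2*u² (A(u) = (u² + u*u) + (20 + 4*6) = (u² + u²) + (20 + 24) = 2*u² + 44 = 44 + 2*u²)
1/A((4 + 2)*(-5)) = 1/(44 + 2*((4 + 2)*(-5))²) = 1/(44 + 2*(6*(-5))²) = 1/(44 + 2*(-30)²) = 1/(44 + 2*900) = 1/(44 + 1800) = 1/1844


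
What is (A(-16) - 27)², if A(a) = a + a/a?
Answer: 1764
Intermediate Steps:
A(a) = 1 + a (A(a) = a + 1 = 1 + a)
(A(-16) - 27)² = ((1 - 16) - 27)² = (-15 - 27)² = (-42)² = 1764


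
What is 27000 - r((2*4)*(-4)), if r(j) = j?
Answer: 27032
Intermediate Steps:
27000 - r((2*4)*(-4)) = 27000 - 2*4*(-4) = 27000 - 8*(-4) = 27000 - 1*(-32) = 27000 + 32 = 27032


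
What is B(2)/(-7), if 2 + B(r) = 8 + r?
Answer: -8/7 ≈ -1.1429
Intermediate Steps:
B(r) = 6 + r (B(r) = -2 + (8 + r) = 6 + r)
B(2)/(-7) = (6 + 2)/(-7) = 8*(-1/7) = -8/7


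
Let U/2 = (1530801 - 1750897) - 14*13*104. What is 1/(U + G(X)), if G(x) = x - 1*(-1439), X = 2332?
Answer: -1/474277 ≈ -2.1085e-6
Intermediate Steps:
G(x) = 1439 + x (G(x) = x + 1439 = 1439 + x)
U = -478048 (U = 2*((1530801 - 1750897) - 14*13*104) = 2*(-220096 - 182*104) = 2*(-220096 - 18928) = 2*(-239024) = -478048)
1/(U + G(X)) = 1/(-478048 + (1439 + 2332)) = 1/(-478048 + 3771) = 1/(-474277) = -1/474277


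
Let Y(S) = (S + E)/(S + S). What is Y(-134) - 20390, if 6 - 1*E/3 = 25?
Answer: -5464329/268 ≈ -20389.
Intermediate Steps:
E = -57 (E = 18 - 3*25 = 18 - 75 = -57)
Y(S) = (-57 + S)/(2*S) (Y(S) = (S - 57)/(S + S) = (-57 + S)/((2*S)) = (-57 + S)*(1/(2*S)) = (-57 + S)/(2*S))
Y(-134) - 20390 = (1/2)*(-57 - 134)/(-134) - 20390 = (1/2)*(-1/134)*(-191) - 20390 = 191/268 - 20390 = -5464329/268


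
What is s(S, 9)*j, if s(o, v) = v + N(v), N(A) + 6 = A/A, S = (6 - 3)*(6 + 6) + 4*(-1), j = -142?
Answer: -568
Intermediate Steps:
S = 32 (S = 3*12 - 4 = 36 - 4 = 32)
N(A) = -5 (N(A) = -6 + A/A = -6 + 1 = -5)
s(o, v) = -5 + v (s(o, v) = v - 5 = -5 + v)
s(S, 9)*j = (-5 + 9)*(-142) = 4*(-142) = -568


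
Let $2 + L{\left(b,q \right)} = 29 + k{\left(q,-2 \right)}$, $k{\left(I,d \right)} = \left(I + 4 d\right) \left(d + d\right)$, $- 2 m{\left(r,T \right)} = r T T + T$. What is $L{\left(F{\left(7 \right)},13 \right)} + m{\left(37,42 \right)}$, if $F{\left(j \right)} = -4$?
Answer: $-32648$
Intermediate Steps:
$m{\left(r,T \right)} = - \frac{T}{2} - \frac{r T^{2}}{2}$ ($m{\left(r,T \right)} = - \frac{r T T + T}{2} = - \frac{T r T + T}{2} = - \frac{r T^{2} + T}{2} = - \frac{T + r T^{2}}{2} = - \frac{T}{2} - \frac{r T^{2}}{2}$)
$k{\left(I,d \right)} = 2 d \left(I + 4 d\right)$ ($k{\left(I,d \right)} = \left(I + 4 d\right) 2 d = 2 d \left(I + 4 d\right)$)
$L{\left(b,q \right)} = 59 - 4 q$ ($L{\left(b,q \right)} = -2 + \left(29 + 2 \left(-2\right) \left(q + 4 \left(-2\right)\right)\right) = -2 + \left(29 + 2 \left(-2\right) \left(q - 8\right)\right) = -2 + \left(29 + 2 \left(-2\right) \left(-8 + q\right)\right) = -2 + \left(29 - \left(-32 + 4 q\right)\right) = -2 - \left(-61 + 4 q\right) = 59 - 4 q$)
$L{\left(F{\left(7 \right)},13 \right)} + m{\left(37,42 \right)} = \left(59 - 52\right) - 21 \left(1 + 42 \cdot 37\right) = \left(59 - 52\right) - 21 \left(1 + 1554\right) = 7 - 21 \cdot 1555 = 7 - 32655 = -32648$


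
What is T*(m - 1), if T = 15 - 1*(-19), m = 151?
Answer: 5100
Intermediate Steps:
T = 34 (T = 15 + 19 = 34)
T*(m - 1) = 34*(151 - 1) = 34*150 = 5100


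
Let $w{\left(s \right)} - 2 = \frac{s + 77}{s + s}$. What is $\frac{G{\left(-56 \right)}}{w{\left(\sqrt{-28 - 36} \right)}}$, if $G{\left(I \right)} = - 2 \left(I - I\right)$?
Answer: $0$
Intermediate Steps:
$w{\left(s \right)} = 2 + \frac{77 + s}{2 s}$ ($w{\left(s \right)} = 2 + \frac{s + 77}{s + s} = 2 + \frac{77 + s}{2 s}$)
$G{\left(I \right)} = 0$ ($G{\left(I \right)} = \left(-2\right) 0 = 0$)
$\frac{G{\left(-56 \right)}}{w{\left(\sqrt{-28 - 36} \right)}} = \frac{0}{\frac{1}{2} \frac{1}{\sqrt{-28 - 36}} \left(77 + 5 \sqrt{-28 - 36}\right)} = \frac{0}{\frac{1}{2} \frac{1}{\sqrt{-64}} \left(77 + 5 \sqrt{-64}\right)} = \frac{0}{\frac{1}{2} \frac{1}{8 i} \left(77 + 5 \cdot 8 i\right)} = \frac{0}{\frac{1}{2} \left(- \frac{i}{8}\right) \left(77 + 40 i\right)} = \frac{0}{\left(- \frac{1}{16}\right) i \left(77 + 40 i\right)} = 0 \frac{16 i \left(77 - 40 i\right)}{7529} = 0$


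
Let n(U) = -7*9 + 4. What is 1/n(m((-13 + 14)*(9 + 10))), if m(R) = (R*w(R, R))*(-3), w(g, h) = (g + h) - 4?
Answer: -1/59 ≈ -0.016949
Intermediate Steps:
w(g, h) = -4 + g + h
m(R) = -3*R*(-4 + 2*R) (m(R) = (R*(-4 + R + R))*(-3) = (R*(-4 + 2*R))*(-3) = -3*R*(-4 + 2*R))
n(U) = -59 (n(U) = -63 + 4 = -59)
1/n(m((-13 + 14)*(9 + 10))) = 1/(-59) = -1/59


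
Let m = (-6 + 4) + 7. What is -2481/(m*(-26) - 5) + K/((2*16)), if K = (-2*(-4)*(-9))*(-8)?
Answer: 1637/45 ≈ 36.378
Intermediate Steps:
K = 576 (K = (8*(-9))*(-8) = -72*(-8) = 576)
m = 5 (m = -2 + 7 = 5)
-2481/(m*(-26) - 5) + K/((2*16)) = -2481/(5*(-26) - 5) + 576/((2*16)) = -2481/(-130 - 5) + 576/32 = -2481/(-135) + 576*(1/32) = -2481*(-1/135) + 18 = 827/45 + 18 = 1637/45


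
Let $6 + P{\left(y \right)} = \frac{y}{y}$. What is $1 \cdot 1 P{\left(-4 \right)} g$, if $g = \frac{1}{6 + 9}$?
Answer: $- \frac{1}{3} \approx -0.33333$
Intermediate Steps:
$P{\left(y \right)} = -5$ ($P{\left(y \right)} = -6 + \frac{y}{y} = -6 + 1 = -5$)
$g = \frac{1}{15} \approx 0.066667$
$1 \cdot 1 P{\left(-4 \right)} g = 1 \cdot 1 \left(-5\right) \frac{1}{15} = 1 \left(-5\right) \frac{1}{15} = \left(-5\right) \frac{1}{15} = - \frac{1}{3}$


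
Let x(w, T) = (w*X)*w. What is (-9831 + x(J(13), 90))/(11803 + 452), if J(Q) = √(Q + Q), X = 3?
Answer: -3251/4085 ≈ -0.79584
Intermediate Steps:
J(Q) = √2*√Q (J(Q) = √(2*Q) = √2*√Q)
x(w, T) = 3*w² (x(w, T) = (w*3)*w = (3*w)*w = 3*w²)
(-9831 + x(J(13), 90))/(11803 + 452) = (-9831 + 3*(√2*√13)²)/(11803 + 452) = (-9831 + 3*(√26)²)/12255 = (-9831 + 3*26)*(1/12255) = (-9831 + 78)*(1/12255) = -9753*1/12255 = -3251/4085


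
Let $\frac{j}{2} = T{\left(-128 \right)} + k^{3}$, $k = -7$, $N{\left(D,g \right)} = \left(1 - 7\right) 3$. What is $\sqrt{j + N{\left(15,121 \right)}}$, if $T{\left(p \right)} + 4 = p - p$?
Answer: $2 i \sqrt{178} \approx 26.683 i$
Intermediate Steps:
$T{\left(p \right)} = -4$ ($T{\left(p \right)} = -4 + \left(p - p\right) = -4 + 0 = -4$)
$N{\left(D,g \right)} = -18$ ($N{\left(D,g \right)} = \left(-6\right) 3 = -18$)
$j = -694$ ($j = 2 \left(-4 + \left(-7\right)^{3}\right) = 2 \left(-4 - 343\right) = 2 \left(-347\right) = -694$)
$\sqrt{j + N{\left(15,121 \right)}} = \sqrt{-694 - 18} = \sqrt{-712} = 2 i \sqrt{178}$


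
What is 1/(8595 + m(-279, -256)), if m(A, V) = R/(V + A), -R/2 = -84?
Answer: 535/4598157 ≈ 0.00011635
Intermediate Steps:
R = 168 (R = -2*(-84) = 168)
m(A, V) = 168/(A + V) (m(A, V) = 168/(V + A) = 168/(A + V))
1/(8595 + m(-279, -256)) = 1/(8595 + 168/(-279 - 256)) = 1/(8595 + 168/(-535)) = 1/(8595 + 168*(-1/535)) = 1/(8595 - 168/535) = 1/(4598157/535) = 535/4598157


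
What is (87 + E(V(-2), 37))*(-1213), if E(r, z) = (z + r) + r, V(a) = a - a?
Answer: -150412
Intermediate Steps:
V(a) = 0
E(r, z) = z + 2*r (E(r, z) = (r + z) + r = z + 2*r)
(87 + E(V(-2), 37))*(-1213) = (87 + (37 + 2*0))*(-1213) = (87 + (37 + 0))*(-1213) = (87 + 37)*(-1213) = 124*(-1213) = -150412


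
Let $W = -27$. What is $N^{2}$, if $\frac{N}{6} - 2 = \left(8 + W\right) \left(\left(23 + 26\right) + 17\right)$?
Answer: $56430144$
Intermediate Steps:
$N = -7512$ ($N = 12 + 6 \left(8 - 27\right) \left(\left(23 + 26\right) + 17\right) = 12 + 6 \left(- 19 \left(49 + 17\right)\right) = 12 + 6 \left(\left(-19\right) 66\right) = 12 + 6 \left(-1254\right) = 12 - 7524 = -7512$)
$N^{2} = \left(-7512\right)^{2} = 56430144$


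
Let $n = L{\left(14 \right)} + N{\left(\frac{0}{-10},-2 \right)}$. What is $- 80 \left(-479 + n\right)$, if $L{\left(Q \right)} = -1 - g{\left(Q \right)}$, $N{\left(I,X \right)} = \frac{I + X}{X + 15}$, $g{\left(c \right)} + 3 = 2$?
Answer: $\frac{498320}{13} \approx 38332.0$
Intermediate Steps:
$g{\left(c \right)} = -1$ ($g{\left(c \right)} = -3 + 2 = -1$)
$N{\left(I,X \right)} = \frac{I + X}{15 + X}$
$L{\left(Q \right)} = 0$ ($L{\left(Q \right)} = -1 - -1 = -1 + 1 = 0$)
$n = - \frac{2}{13}$ ($n = 0 + \frac{\frac{0}{-10} - 2}{15 - 2} = 0 + \frac{0 \left(- \frac{1}{10}\right) - 2}{13} = 0 + \frac{0 - 2}{13} = 0 + \frac{1}{13} \left(-2\right) = 0 - \frac{2}{13} = - \frac{2}{13} \approx -0.15385$)
$- 80 \left(-479 + n\right) = - 80 \left(-479 - \frac{2}{13}\right) = \left(-80\right) \left(- \frac{6229}{13}\right) = \frac{498320}{13}$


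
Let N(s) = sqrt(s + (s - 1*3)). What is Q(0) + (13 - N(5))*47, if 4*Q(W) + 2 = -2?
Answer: 610 - 47*sqrt(7) ≈ 485.65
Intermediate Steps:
Q(W) = -1 (Q(W) = -1/2 + (1/4)*(-2) = -1/2 - 1/2 = -1)
N(s) = sqrt(-3 + 2*s) (N(s) = sqrt(s + (s - 3)) = sqrt(s + (-3 + s)) = sqrt(-3 + 2*s))
Q(0) + (13 - N(5))*47 = -1 + (13 - sqrt(-3 + 2*5))*47 = -1 + (13 - sqrt(-3 + 10))*47 = -1 + (13 - sqrt(7))*47 = -1 + (611 - 47*sqrt(7)) = 610 - 47*sqrt(7)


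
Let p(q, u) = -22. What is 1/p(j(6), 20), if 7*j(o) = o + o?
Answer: -1/22 ≈ -0.045455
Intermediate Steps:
j(o) = 2*o/7 (j(o) = (o + o)/7 = (2*o)/7 = 2*o/7)
1/p(j(6), 20) = 1/(-22) = -1/22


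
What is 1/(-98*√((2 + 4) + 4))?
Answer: -√10/980 ≈ -0.0032268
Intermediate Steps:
1/(-98*√((2 + 4) + 4)) = 1/(-98*√(6 + 4)) = 1/(-98*√10) = -√10/980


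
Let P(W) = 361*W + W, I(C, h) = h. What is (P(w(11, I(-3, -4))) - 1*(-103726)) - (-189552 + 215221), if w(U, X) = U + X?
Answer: 80591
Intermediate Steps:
P(W) = 362*W
(P(w(11, I(-3, -4))) - 1*(-103726)) - (-189552 + 215221) = (362*(11 - 4) - 1*(-103726)) - (-189552 + 215221) = (362*7 + 103726) - 1*25669 = (2534 + 103726) - 25669 = 106260 - 25669 = 80591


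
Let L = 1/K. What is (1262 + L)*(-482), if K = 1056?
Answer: -321174193/528 ≈ -6.0828e+5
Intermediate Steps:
L = 1/1056 ≈ 0.00094697
(1262 + L)*(-482) = (1262 + 1/1056)*(-482) = (1332673/1056)*(-482) = -321174193/528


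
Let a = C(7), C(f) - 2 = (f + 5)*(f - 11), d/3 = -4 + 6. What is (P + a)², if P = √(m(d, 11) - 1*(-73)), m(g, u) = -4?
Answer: (46 - √69)² ≈ 1420.8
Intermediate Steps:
d = 6 (d = 3*(-4 + 6) = 3*2 = 6)
C(f) = 2 + (-11 + f)*(5 + f) (C(f) = 2 + (f + 5)*(f - 11) = 2 + (5 + f)*(-11 + f) = 2 + (-11 + f)*(5 + f))
a = -46 (a = -53 + 7² - 6*7 = -53 + 49 - 42 = -46)
P = √69 (P = √(-4 - 1*(-73)) = √(-4 + 73) = √69 ≈ 8.3066)
(P + a)² = (√69 - 46)² = (-46 + √69)²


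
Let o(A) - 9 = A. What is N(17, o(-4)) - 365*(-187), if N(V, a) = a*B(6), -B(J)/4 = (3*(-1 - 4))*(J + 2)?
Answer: 70655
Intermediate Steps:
o(A) = 9 + A
B(J) = 120 + 60*J (B(J) = -4*3*(-1 - 4)*(J + 2) = -4*3*(-5)*(2 + J) = -(-60)*(2 + J) = -4*(-30 - 15*J) = 120 + 60*J)
N(V, a) = 480*a (N(V, a) = a*(120 + 60*6) = a*(120 + 360) = a*480 = 480*a)
N(17, o(-4)) - 365*(-187) = 480*(9 - 4) - 365*(-187) = 480*5 + 68255 = 2400 + 68255 = 70655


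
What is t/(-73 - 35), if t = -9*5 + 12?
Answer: 11/36 ≈ 0.30556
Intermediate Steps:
t = -33 (t = -45 + 12 = -33)
t/(-73 - 35) = -33/(-73 - 35) = -33/(-108) = -33*(-1/108) = 11/36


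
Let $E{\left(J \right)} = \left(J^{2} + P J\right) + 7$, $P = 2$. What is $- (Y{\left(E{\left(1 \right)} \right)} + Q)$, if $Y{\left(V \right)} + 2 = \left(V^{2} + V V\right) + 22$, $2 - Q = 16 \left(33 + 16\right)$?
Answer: $562$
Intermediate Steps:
$E{\left(J \right)} = 7 + J^{2} + 2 J$ ($E{\left(J \right)} = \left(J^{2} + 2 J\right) + 7 = 7 + J^{2} + 2 J$)
$Q = -782$ ($Q = 2 - 16 \left(33 + 16\right) = 2 - 16 \cdot 49 = 2 - 784 = -782$)
$Y{\left(V \right)} = 20 + 2 V^{2}$ ($Y{\left(V \right)} = -2 + \left(\left(V^{2} + V V\right) + 22\right) = -2 + \left(\left(V^{2} + V^{2}\right) + 22\right) = -2 + \left(2 V^{2} + 22\right) = -2 + \left(22 + 2 V^{2}\right) = 20 + 2 V^{2}$)
$- (Y{\left(E{\left(1 \right)} \right)} + Q) = - (\left(20 + 2 \left(7 + 1^{2} + 2 \cdot 1\right)^{2}\right) - 782) = - (\left(20 + 2 \left(7 + 1 + 2\right)^{2}\right) - 782) = - (\left(20 + 2 \cdot 10^{2}\right) - 782) = - (\left(20 + 2 \cdot 100\right) - 782) = - (\left(20 + 200\right) - 782) = - (220 - 782) = \left(-1\right) \left(-562\right) = 562$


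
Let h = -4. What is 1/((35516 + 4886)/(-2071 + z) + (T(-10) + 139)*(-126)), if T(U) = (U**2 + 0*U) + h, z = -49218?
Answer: -51289/1518707692 ≈ -3.3772e-5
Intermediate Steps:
T(U) = -4 + U**2 (T(U) = (U**2 + 0*U) - 4 = (U**2 + 0) - 4 = U**2 - 4 = -4 + U**2)
1/((35516 + 4886)/(-2071 + z) + (T(-10) + 139)*(-126)) = 1/((35516 + 4886)/(-2071 - 49218) + ((-4 + (-10)**2) + 139)*(-126)) = 1/(40402/(-51289) + ((-4 + 100) + 139)*(-126)) = 1/(40402*(-1/51289) + (96 + 139)*(-126)) = 1/(-40402/51289 + 235*(-126)) = 1/(-40402/51289 - 29610) = 1/(-1518707692/51289) = -51289/1518707692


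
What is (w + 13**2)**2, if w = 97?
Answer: 70756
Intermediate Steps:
(w + 13**2)**2 = (97 + 13**2)**2 = (97 + 169)**2 = 266**2 = 70756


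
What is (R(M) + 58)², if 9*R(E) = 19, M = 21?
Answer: 292681/81 ≈ 3613.3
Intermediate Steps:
R(E) = 19/9 (R(E) = (⅑)*19 = 19/9)
(R(M) + 58)² = (19/9 + 58)² = (541/9)² = 292681/81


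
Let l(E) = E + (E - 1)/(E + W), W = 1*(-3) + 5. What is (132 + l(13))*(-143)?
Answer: -104247/5 ≈ -20849.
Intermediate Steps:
W = 2 (W = -3 + 5 = 2)
l(E) = E + (-1 + E)/(2 + E) (l(E) = E + (E - 1)/(E + 2) = E + (-1 + E)/(2 + E))
(132 + l(13))*(-143) = (132 + (-1 + 13**2 + 3*13)/(2 + 13))*(-143) = (132 + (-1 + 169 + 39)/15)*(-143) = (132 + (1/15)*207)*(-143) = (132 + 69/5)*(-143) = (729/5)*(-143) = -104247/5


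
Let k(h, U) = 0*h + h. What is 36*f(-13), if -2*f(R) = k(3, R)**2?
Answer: -162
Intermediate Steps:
k(h, U) = h (k(h, U) = 0 + h = h)
f(R) = -9/2 (f(R) = -1/2*3**2 = -1/2*9 = -9/2)
36*f(-13) = 36*(-9/2) = -162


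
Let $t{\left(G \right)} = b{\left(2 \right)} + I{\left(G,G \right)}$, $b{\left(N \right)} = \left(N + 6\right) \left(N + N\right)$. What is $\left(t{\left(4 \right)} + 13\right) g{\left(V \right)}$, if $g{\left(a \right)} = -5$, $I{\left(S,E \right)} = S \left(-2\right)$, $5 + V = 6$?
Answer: $-185$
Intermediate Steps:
$V = 1$ ($V = -5 + 6 = 1$)
$b{\left(N \right)} = 2 N \left(6 + N\right)$ ($b{\left(N \right)} = \left(6 + N\right) 2 N = 2 N \left(6 + N\right)$)
$I{\left(S,E \right)} = - 2 S$
$t{\left(G \right)} = 32 - 2 G$ ($t{\left(G \right)} = 2 \cdot 2 \left(6 + 2\right) - 2 G = 2 \cdot 2 \cdot 8 - 2 G = 32 - 2 G$)
$\left(t{\left(4 \right)} + 13\right) g{\left(V \right)} = \left(\left(32 - 8\right) + 13\right) \left(-5\right) = \left(24 + 13\right) \left(-5\right) = 37 \left(-5\right) = -185$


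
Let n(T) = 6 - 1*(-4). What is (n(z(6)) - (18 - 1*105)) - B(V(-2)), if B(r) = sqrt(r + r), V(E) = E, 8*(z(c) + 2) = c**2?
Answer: 97 - 2*I ≈ 97.0 - 2.0*I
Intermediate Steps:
z(c) = -2 + c**2/8
B(r) = sqrt(2)*sqrt(r) (B(r) = sqrt(2*r) = sqrt(2)*sqrt(r))
n(T) = 10 (n(T) = 6 + 4 = 10)
(n(z(6)) - (18 - 1*105)) - B(V(-2)) = (10 - (18 - 1*105)) - sqrt(2)*sqrt(-2) = (10 - (18 - 105)) - sqrt(2)*I*sqrt(2) = (10 - 1*(-87)) - 2*I = (10 + 87) - 2*I = 97 - 2*I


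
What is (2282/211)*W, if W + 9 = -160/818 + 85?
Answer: 70751128/86299 ≈ 819.84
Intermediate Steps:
W = 31004/409 (W = -9 + (-160/818 + 85) = -9 + (-160*1/818 + 85) = -9 + (-80/409 + 85) = -9 + 34685/409 = 31004/409 ≈ 75.804)
(2282/211)*W = (2282/211)*(31004/409) = 70751128/86299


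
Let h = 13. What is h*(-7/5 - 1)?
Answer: -156/5 ≈ -31.200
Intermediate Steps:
h*(-7/5 - 1) = 13*(-7/5 - 1) = 13*(-12/5) = -156/5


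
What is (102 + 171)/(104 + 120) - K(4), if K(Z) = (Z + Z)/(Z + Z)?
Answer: 7/32 ≈ 0.21875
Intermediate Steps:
K(Z) = 1 (K(Z) = (2*Z)/((2*Z)) = (2*Z)*(1/(2*Z)) = 1)
(102 + 171)/(104 + 120) - K(4) = (102 + 171)/(104 + 120) - 1*1 = 273/224 - 1 = 273*(1/224) - 1 = 39/32 - 1 = 7/32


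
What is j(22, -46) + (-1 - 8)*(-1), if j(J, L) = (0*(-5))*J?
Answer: 9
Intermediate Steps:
j(J, L) = 0 (j(J, L) = 0*J = 0)
j(22, -46) + (-1 - 8)*(-1) = 0 + (-1 - 8)*(-1) = 0 - 9*(-1) = 0 + 9 = 9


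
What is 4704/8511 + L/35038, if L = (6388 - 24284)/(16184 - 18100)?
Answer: 13164376737/23806972037 ≈ 0.55296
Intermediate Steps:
L = 4474/479 (L = -17896/(-1916) = -17896*(-1/1916) = 4474/479 ≈ 9.3403)
4704/8511 + L/35038 = 4704/8511 + (4474/479)/35038 = 4704*(1/8511) + (4474/479)*(1/35038) = 1568/2837 + 2237/8391601 = 13164376737/23806972037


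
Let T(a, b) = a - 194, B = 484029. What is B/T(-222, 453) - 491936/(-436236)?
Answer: -4056658259/3489888 ≈ -1162.4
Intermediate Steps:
T(a, b) = -194 + a
B/T(-222, 453) - 491936/(-436236) = 484029/(-194 - 222) - 491936/(-436236) = 484029/(-416) - 491936*(-1/436236) = 484029*(-1/416) + 122984/109059 = -37233/32 + 122984/109059 = -4056658259/3489888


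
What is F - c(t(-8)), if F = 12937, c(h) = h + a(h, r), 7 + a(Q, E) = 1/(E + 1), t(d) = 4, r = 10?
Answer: 142339/11 ≈ 12940.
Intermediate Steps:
a(Q, E) = -7 + 1/(1 + E) (a(Q, E) = -7 + 1/(E + 1) = -7 + 1/(1 + E))
c(h) = -76/11 + h (c(h) = h + (-6 - 7*10)/(1 + 10) = h + (-6 - 70)/11 = h + (1/11)*(-76) = h - 76/11 = -76/11 + h)
F - c(t(-8)) = 12937 - (-76/11 + 4) = 12937 - 1*(-32/11) = 12937 + 32/11 = 142339/11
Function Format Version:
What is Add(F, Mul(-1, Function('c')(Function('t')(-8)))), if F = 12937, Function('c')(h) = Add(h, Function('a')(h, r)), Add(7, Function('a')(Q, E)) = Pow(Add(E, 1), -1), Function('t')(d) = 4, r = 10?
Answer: Rational(142339, 11) ≈ 12940.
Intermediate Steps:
Function('a')(Q, E) = Add(-7, Pow(Add(1, E), -1)) (Function('a')(Q, E) = Add(-7, Pow(Add(E, 1), -1)) = Add(-7, Pow(Add(1, E), -1)))
Function('c')(h) = Add(Rational(-76, 11), h) (Function('c')(h) = Add(h, Mul(Pow(Add(1, 10), -1), Add(-6, Mul(-7, 10)))) = Add(h, Mul(Pow(11, -1), Add(-6, -70))) = Add(h, Mul(Rational(1, 11), -76)) = Add(h, Rational(-76, 11)) = Add(Rational(-76, 11), h))
Add(F, Mul(-1, Function('c')(Function('t')(-8)))) = Add(12937, Mul(-1, Add(Rational(-76, 11), 4))) = Add(12937, Mul(-1, Rational(-32, 11))) = Add(12937, Rational(32, 11)) = Rational(142339, 11)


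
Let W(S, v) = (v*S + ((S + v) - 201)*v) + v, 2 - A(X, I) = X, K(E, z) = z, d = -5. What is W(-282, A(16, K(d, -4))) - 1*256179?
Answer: -245287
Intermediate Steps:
A(X, I) = 2 - X
W(S, v) = v + S*v + v*(-201 + S + v) (W(S, v) = (S*v + (-201 + S + v)*v) + v = (S*v + v*(-201 + S + v)) + v = v + S*v + v*(-201 + S + v))
W(-282, A(16, K(d, -4))) - 1*256179 = (2 - 1*16)*(-200 + (2 - 1*16) + 2*(-282)) - 1*256179 = (2 - 16)*(-200 + (2 - 16) - 564) - 256179 = -14*(-200 - 14 - 564) - 256179 = -14*(-778) - 256179 = 10892 - 256179 = -245287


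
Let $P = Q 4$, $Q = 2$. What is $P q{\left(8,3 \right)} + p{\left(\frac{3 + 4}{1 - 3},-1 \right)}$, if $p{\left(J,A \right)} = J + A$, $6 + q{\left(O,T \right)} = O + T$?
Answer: $\frac{71}{2} \approx 35.5$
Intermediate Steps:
$q{\left(O,T \right)} = -6 + O + T$ ($q{\left(O,T \right)} = -6 + \left(O + T\right) = -6 + O + T$)
$P = 8$ ($P = 2 \cdot 4 = 8$)
$p{\left(J,A \right)} = A + J$
$P q{\left(8,3 \right)} + p{\left(\frac{3 + 4}{1 - 3},-1 \right)} = 8 \left(-6 + 8 + 3\right) + \left(-1 + \frac{3 + 4}{1 - 3}\right) = 8 \cdot 5 + \left(-1 + \frac{7}{-2}\right) = 40 + \left(-1 + 7 \left(- \frac{1}{2}\right)\right) = 40 - \frac{9}{2} = \frac{71}{2}$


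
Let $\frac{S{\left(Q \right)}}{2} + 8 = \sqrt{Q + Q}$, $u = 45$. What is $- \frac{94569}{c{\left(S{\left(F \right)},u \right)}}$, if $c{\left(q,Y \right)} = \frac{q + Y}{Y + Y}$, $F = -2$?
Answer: $- \frac{246825090}{857} + \frac{34044840 i}{857} \approx -2.8801 \cdot 10^{5} + 39726.0 i$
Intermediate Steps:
$S{\left(Q \right)} = -16 + 2 \sqrt{2} \sqrt{Q}$ ($S{\left(Q \right)} = -16 + 2 \sqrt{Q + Q} = -16 + 2 \sqrt{2 Q} = -16 + 2 \sqrt{2} \sqrt{Q}$)
$c{\left(q,Y \right)} = \frac{Y + q}{2 Y}$
$- \frac{94569}{c{\left(S{\left(F \right)},u \right)}} = - \frac{94569}{\frac{1}{2} \cdot \frac{1}{45} \left(45 - \left(16 - 2 \sqrt{2} \sqrt{-2}\right)\right)} = - \frac{94569}{\frac{1}{2} \cdot \frac{1}{45} \left(45 - \left(16 - 2 \sqrt{2} i \sqrt{2}\right)\right)} = - \frac{94569}{\frac{1}{2} \cdot \frac{1}{45} \left(45 - \left(16 - 4 i\right)\right)} = - \frac{94569}{\frac{1}{2} \cdot \frac{1}{45} \left(29 + 4 i\right)} = - \frac{94569}{\frac{29}{90} + \frac{2 i}{45}} = - 94569 \frac{8100 \left(\frac{29}{90} - \frac{2 i}{45}\right)}{857} = - \frac{766008900 \left(\frac{29}{90} - \frac{2 i}{45}\right)}{857}$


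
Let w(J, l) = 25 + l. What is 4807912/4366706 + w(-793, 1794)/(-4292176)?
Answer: 10314230729149/9371335346128 ≈ 1.1006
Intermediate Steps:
4807912/4366706 + w(-793, 1794)/(-4292176) = 4807912/4366706 + (25 + 1794)/(-4292176) = 4807912*(1/4366706) + 1819*(-1/4292176) = 2403956/2183353 - 1819/4292176 = 10314230729149/9371335346128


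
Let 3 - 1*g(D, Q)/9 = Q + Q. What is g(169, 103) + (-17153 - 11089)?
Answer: -30069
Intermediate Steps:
g(D, Q) = 27 - 18*Q (g(D, Q) = 27 - 9*(Q + Q) = 27 - 18*Q)
g(169, 103) + (-17153 - 11089) = (27 - 18*103) + (-17153 - 11089) = (27 - 1854) - 28242 = -1827 - 28242 = -30069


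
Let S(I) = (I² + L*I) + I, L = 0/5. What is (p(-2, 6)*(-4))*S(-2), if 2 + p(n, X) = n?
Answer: 32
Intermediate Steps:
L = 0 (L = 0*(⅕) = 0)
p(n, X) = -2 + n
S(I) = I + I² (S(I) = (I² + 0*I) + I = (I² + 0) + I = I² + I = I + I²)
(p(-2, 6)*(-4))*S(-2) = ((-2 - 2)*(-4))*(-2*(1 - 2)) = (-4*(-4))*(-2*(-1)) = 16*2 = 32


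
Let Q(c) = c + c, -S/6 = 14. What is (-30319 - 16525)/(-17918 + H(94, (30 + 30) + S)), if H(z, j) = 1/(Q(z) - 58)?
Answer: 6089720/2329339 ≈ 2.6144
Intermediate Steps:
S = -84 (S = -6*14 = -84)
Q(c) = 2*c
H(z, j) = 1/(-58 + 2*z) (H(z, j) = 1/(2*z - 58) = 1/(-58 + 2*z))
(-30319 - 16525)/(-17918 + H(94, (30 + 30) + S)) = (-30319 - 16525)/(-17918 + 1/(2*(-29 + 94))) = -46844/(-17918 + (1/2)/65) = -46844/(-17918 + (1/2)*(1/65)) = -46844/(-17918 + 1/130) = -46844/(-2329339/130) = -46844*(-130/2329339) = 6089720/2329339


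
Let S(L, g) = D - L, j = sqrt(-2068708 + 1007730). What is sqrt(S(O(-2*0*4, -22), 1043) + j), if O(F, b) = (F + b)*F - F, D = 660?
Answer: sqrt(660 + I*sqrt(1060978)) ≈ 30.687 + 16.783*I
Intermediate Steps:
j = I*sqrt(1060978) (j = sqrt(-1060978) = I*sqrt(1060978) ≈ 1030.0*I)
O(F, b) = -F + F*(F + b) (O(F, b) = F*(F + b) - F = -F + F*(F + b))
S(L, g) = 660 - L
sqrt(S(O(-2*0*4, -22), 1043) + j) = sqrt((660 - -2*0*4*(-1 - 2*0*4 - 22)) + I*sqrt(1060978)) = sqrt((660 - 0*4*(-1 + 0*4 - 22)) + I*sqrt(1060978)) = sqrt((660 - 0*(-1 + 0 - 22)) + I*sqrt(1060978)) = sqrt((660 - 0*(-23)) + I*sqrt(1060978)) = sqrt((660 - 1*0) + I*sqrt(1060978)) = sqrt((660 + 0) + I*sqrt(1060978)) = sqrt(660 + I*sqrt(1060978))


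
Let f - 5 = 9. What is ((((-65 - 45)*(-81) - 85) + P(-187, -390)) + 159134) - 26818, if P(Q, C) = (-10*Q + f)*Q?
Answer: -211167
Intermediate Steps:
f = 14 (f = 5 + 9 = 14)
P(Q, C) = Q*(14 - 10*Q) (P(Q, C) = (-10*Q + 14)*Q = (14 - 10*Q)*Q = Q*(14 - 10*Q))
((((-65 - 45)*(-81) - 85) + P(-187, -390)) + 159134) - 26818 = ((((-65 - 45)*(-81) - 85) + 2*(-187)*(7 - 5*(-187))) + 159134) - 26818 = (((-110*(-81) - 85) + 2*(-187)*(7 + 935)) + 159134) - 26818 = (((8910 - 85) + 2*(-187)*942) + 159134) - 26818 = ((8825 - 352308) + 159134) - 26818 = (-343483 + 159134) - 26818 = -184349 - 26818 = -211167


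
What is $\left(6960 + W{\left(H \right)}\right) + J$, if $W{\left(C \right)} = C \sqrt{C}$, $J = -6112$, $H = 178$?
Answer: $848 + 178 \sqrt{178} \approx 3222.8$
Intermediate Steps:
$W{\left(C \right)} = C^{\frac{3}{2}}$
$\left(6960 + W{\left(H \right)}\right) + J = \left(6960 + 178^{\frac{3}{2}}\right) - 6112 = \left(6960 + 178 \sqrt{178}\right) - 6112 = 848 + 178 \sqrt{178}$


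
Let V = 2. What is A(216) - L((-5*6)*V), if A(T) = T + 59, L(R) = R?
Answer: 335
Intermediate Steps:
A(T) = 59 + T
A(216) - L((-5*6)*V) = (59 + 216) - (-5*6)*2 = 275 - (-30)*2 = 275 - 1*(-60) = 275 + 60 = 335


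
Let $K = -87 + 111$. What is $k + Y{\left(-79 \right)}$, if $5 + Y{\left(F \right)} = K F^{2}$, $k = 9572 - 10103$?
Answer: $149248$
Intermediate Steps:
$K = 24$
$k = -531$ ($k = 9572 - 10103 = -531$)
$Y{\left(F \right)} = -5 + 24 F^{2}$
$k + Y{\left(-79 \right)} = -531 - \left(5 - 24 \left(-79\right)^{2}\right) = -531 + \left(-5 + 24 \cdot 6241\right) = -531 + \left(-5 + 149784\right) = -531 + 149779 = 149248$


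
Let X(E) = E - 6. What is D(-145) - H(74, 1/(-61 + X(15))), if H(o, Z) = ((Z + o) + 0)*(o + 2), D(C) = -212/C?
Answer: -10595729/1885 ≈ -5621.1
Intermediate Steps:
X(E) = -6 + E
H(o, Z) = (2 + o)*(Z + o) (H(o, Z) = (Z + o)*(2 + o) = (2 + o)*(Z + o))
D(-145) - H(74, 1/(-61 + X(15))) = -212/(-145) - (74² + 2/(-61 + (-6 + 15)) + 2*74 + 74/(-61 + (-6 + 15))) = -212*(-1/145) - (5476 + 2/(-61 + 9) + 148 + 74/(-61 + 9)) = 212/145 - (5476 + 2/(-52) + 148 + 74/(-52)) = 212/145 - (5476 + 2*(-1/52) + 148 - 1/52*74) = 212/145 - (5476 - 1/26 + 148 - 37/26) = 212/145 - 1*73093/13 = 212/145 - 73093/13 = -10595729/1885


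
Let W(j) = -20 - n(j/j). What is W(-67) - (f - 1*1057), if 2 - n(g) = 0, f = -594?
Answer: 1629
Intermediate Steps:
n(g) = 2 (n(g) = 2 - 1*0 = 2 + 0 = 2)
W(j) = -22 (W(j) = -20 - 1*2 = -20 - 2 = -22)
W(-67) - (f - 1*1057) = -22 - (-594 - 1*1057) = -22 - (-594 - 1057) = -22 - 1*(-1651) = -22 + 1651 = 1629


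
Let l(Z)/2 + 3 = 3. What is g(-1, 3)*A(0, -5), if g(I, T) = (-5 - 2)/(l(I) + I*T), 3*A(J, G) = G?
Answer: -35/9 ≈ -3.8889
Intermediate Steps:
A(J, G) = G/3
l(Z) = 0 (l(Z) = -6 + 2*3 = -6 + 6 = 0)
g(I, T) = -7/(I*T) (g(I, T) = (-5 - 2)/(0 + I*T) = -7*1/(I*T) = -7/(I*T))
g(-1, 3)*A(0, -5) = (-7/(-1*3))*((1/3)*(-5)) = -7*(-1)*1/3*(-5/3) = (7/3)*(-5/3) = -35/9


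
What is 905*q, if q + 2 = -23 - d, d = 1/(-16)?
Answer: -361095/16 ≈ -22568.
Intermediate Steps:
d = -1/16 ≈ -0.062500
q = -399/16 (q = -2 + (-23 - 1*(-1/16)) = -2 + (-23 + 1/16) = -2 - 367/16 = -399/16 ≈ -24.938)
905*q = 905*(-399/16) = -361095/16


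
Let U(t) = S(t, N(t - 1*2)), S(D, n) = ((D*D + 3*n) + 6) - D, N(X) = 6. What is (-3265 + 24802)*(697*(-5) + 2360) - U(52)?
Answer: -24231801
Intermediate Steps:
S(D, n) = 6 + D² - D + 3*n (S(D, n) = ((D² + 3*n) + 6) - D = (6 + D² + 3*n) - D = 6 + D² - D + 3*n)
U(t) = 24 + t² - t (U(t) = 6 + t² - t + 3*6 = 6 + t² - t + 18 = 24 + t² - t)
(-3265 + 24802)*(697*(-5) + 2360) - U(52) = (-3265 + 24802)*(697*(-5) + 2360) - (24 + 52² - 1*52) = 21537*(-3485 + 2360) - (24 + 2704 - 52) = 21537*(-1125) - 1*2676 = -24229125 - 2676 = -24231801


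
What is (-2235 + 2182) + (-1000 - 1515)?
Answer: -2568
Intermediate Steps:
(-2235 + 2182) + (-1000 - 1515) = -53 - 2515 = -2568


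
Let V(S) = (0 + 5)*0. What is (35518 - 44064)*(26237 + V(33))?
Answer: -224221402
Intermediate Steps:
V(S) = 0 (V(S) = 5*0 = 0)
(35518 - 44064)*(26237 + V(33)) = (35518 - 44064)*(26237 + 0) = -8546*26237 = -224221402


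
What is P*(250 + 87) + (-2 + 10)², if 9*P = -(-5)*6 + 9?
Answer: 4573/3 ≈ 1524.3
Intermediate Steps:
P = 13/3 (P = (-(-5)*6 + 9)/9 = (-5*(-6) + 9)/9 = (30 + 9)/9 = (⅑)*39 = 13/3 ≈ 4.3333)
P*(250 + 87) + (-2 + 10)² = 13*(250 + 87)/3 + (-2 + 10)² = (13/3)*337 + 8² = 4381/3 + 64 = 4573/3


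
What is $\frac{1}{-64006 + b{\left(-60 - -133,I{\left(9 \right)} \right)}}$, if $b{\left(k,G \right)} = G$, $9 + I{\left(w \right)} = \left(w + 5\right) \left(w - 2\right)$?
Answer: $- \frac{1}{63917} \approx -1.5645 \cdot 10^{-5}$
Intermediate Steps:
$I{\left(w \right)} = -9 + \left(-2 + w\right) \left(5 + w\right)$ ($I{\left(w \right)} = -9 + \left(w + 5\right) \left(w - 2\right) = -9 + \left(5 + w\right) \left(-2 + w\right) = -9 + \left(-2 + w\right) \left(5 + w\right)$)
$\frac{1}{-64006 + b{\left(-60 - -133,I{\left(9 \right)} \right)}} = \frac{1}{-64006 + \left(-19 + 9^{2} + 3 \cdot 9\right)} = \frac{1}{-64006 + \left(-19 + 81 + 27\right)} = \frac{1}{-64006 + 89} = \frac{1}{-63917} = - \frac{1}{63917}$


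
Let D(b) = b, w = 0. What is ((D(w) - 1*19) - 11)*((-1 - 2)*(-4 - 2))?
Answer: -540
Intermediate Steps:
((D(w) - 1*19) - 11)*((-1 - 2)*(-4 - 2)) = ((0 - 1*19) - 11)*((-1 - 2)*(-4 - 2)) = ((0 - 19) - 11)*(-3*(-6)) = (-19 - 11)*18 = -30*18 = -540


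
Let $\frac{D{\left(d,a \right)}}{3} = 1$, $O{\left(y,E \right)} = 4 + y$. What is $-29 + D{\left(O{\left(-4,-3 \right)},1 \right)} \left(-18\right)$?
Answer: $-83$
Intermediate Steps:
$D{\left(d,a \right)} = 3$ ($D{\left(d,a \right)} = 3 \cdot 1 = 3$)
$-29 + D{\left(O{\left(-4,-3 \right)},1 \right)} \left(-18\right) = -29 + 3 \left(-18\right) = -29 - 54 = -83$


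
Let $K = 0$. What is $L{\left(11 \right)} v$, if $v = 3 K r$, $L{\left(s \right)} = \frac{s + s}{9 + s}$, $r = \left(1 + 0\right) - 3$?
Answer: $0$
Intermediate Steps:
$r = -2$ ($r = 1 - 3 = -2$)
$L{\left(s \right)} = \frac{2 s}{9 + s}$
$v = 0$ ($v = 3 \cdot 0 \left(-2\right) = 0 \left(-2\right) = 0$)
$L{\left(11 \right)} v = 2 \cdot 11 \frac{1}{9 + 11} \cdot 0 = 2 \cdot 11 \cdot \frac{1}{20} \cdot 0 = \frac{11}{10} \cdot 0 = 0$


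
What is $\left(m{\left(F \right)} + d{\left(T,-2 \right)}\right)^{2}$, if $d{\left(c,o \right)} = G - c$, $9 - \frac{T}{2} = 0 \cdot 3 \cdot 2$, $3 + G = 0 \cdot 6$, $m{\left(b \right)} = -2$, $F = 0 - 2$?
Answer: $529$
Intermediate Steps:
$F = -2$ ($F = 0 - 2 = -2$)
$G = -3$ ($G = -3 + 0 \cdot 6 = -3 + 0 = -3$)
$T = 18$ ($T = 18 - 2 \cdot 0 \cdot 3 \cdot 2 = 18 - 2 \cdot 0 \cdot 2 = 18 - 0 = 18 + 0 = 18$)
$d{\left(c,o \right)} = -3 - c$
$\left(m{\left(F \right)} + d{\left(T,-2 \right)}\right)^{2} = \left(-2 - 21\right)^{2} = \left(-23\right)^{2} = 529$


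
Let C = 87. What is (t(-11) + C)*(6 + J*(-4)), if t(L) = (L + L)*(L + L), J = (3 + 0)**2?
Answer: -17130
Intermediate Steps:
J = 9 (J = 3**2 = 9)
t(L) = 4*L**2 (t(L) = (2*L)*(2*L) = 4*L**2)
(t(-11) + C)*(6 + J*(-4)) = (4*(-11)**2 + 87)*(6 + 9*(-4)) = (4*121 + 87)*(6 - 36) = (484 + 87)*(-30) = 571*(-30) = -17130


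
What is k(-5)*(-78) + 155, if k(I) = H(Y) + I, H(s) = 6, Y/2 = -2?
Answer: 77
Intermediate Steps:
Y = -4 (Y = 2*(-2) = -4)
k(I) = 6 + I
k(-5)*(-78) + 155 = (6 - 5)*(-78) + 155 = 1*(-78) + 155 = -78 + 155 = 77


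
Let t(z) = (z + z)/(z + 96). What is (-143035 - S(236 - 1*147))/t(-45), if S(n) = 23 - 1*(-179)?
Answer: 2435029/30 ≈ 81168.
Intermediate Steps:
S(n) = 202 (S(n) = 23 + 179 = 202)
t(z) = 2*z/(96 + z) (t(z) = (2*z)/(96 + z) = 2*z/(96 + z))
(-143035 - S(236 - 1*147))/t(-45) = (-143035 - 1*202)/((2*(-45)/(96 - 45))) = (-143035 - 202)/((2*(-45)/51)) = -143237/(2*(-45)*(1/51)) = -143237/(-30/17) = -143237*(-17/30) = 2435029/30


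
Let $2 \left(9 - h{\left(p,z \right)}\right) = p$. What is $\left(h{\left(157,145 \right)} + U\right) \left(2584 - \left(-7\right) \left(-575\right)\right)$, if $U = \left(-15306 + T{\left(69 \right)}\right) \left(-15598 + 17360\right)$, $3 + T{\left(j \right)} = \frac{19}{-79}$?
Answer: $\frac{6141602955741}{158} \approx 3.8871 \cdot 10^{10}$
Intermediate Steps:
$h{\left(p,z \right)} = 9 - \frac{p}{2}$
$T{\left(j \right)} = - \frac{256}{79}$ ($T{\left(j \right)} = -3 + \frac{19}{-79} = -3 + 19 \left(- \frac{1}{79}\right) = -3 - \frac{19}{79} = - \frac{256}{79}$)
$U = - \frac{2131015660}{79}$ ($U = \left(-15306 - \frac{256}{79}\right) \left(-15598 + 17360\right) = \left(- \frac{1209430}{79}\right) 1762 = - \frac{2131015660}{79} \approx -2.6975 \cdot 10^{7}$)
$\left(h{\left(157,145 \right)} + U\right) \left(2584 - \left(-7\right) \left(-575\right)\right) = \left(\left(9 - \frac{157}{2}\right) - \frac{2131015660}{79}\right) \left(2584 - \left(-7\right) \left(-575\right)\right) = \left(\left(9 - \frac{157}{2}\right) - \frac{2131015660}{79}\right) \left(2584 - 4025\right) = \left(- \frac{139}{2} - \frac{2131015660}{79}\right) \left(2584 - 4025\right) = \left(- \frac{4262042301}{158}\right) \left(-1441\right) = \frac{6141602955741}{158}$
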